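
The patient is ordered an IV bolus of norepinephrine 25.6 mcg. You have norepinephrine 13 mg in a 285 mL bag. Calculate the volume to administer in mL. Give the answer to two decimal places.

0.56 mL

Concentration = 13 mg ÷ 285 mL = 0.04561404 mg/mL = 45.61404 mcg/mL
Volume = 25.6 mcg ÷ 45.61404 mcg/mL = 0.5612308 mL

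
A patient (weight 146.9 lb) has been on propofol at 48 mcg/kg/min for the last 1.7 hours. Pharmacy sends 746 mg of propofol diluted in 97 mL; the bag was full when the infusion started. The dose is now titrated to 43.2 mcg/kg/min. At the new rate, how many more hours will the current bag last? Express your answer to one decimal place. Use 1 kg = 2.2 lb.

Initial rate:
Weight = 146.9 lb ÷ 2.2 lb/kg = 66.77273 kg
Dose = 48 mcg/kg/min × 66.77273 kg = 3205.091 mcg/min
3205.091 mcg/min × 60 min/hr = 192305.5 mcg/hr
Concentration = 746 mg ÷ 97 mL = 7.690722 mg/mL = 7690.722 mcg/mL
Rate = 192305.5 mcg/hr ÷ 7690.722 mcg/mL = 25.00486 mL/hr
Volume infused so far = 25.00486 mL/hr × 1.7 hr = 42.50827 mL
Volume remaining = 97 − 42.50827 = 54.49173 mL
New rate:
Dose = 43.2 mcg/kg/min × 66.77273 kg = 2884.582 mcg/min
2884.582 mcg/min × 60 min/hr = 173074.9 mcg/hr
Rate = 173074.9 mcg/hr ÷ 7690.722 mcg/mL = 22.50438 mL/hr
Time remaining = 54.49173 mL ÷ 22.50438 mL/hr = 2.421383 hr

2.4 hours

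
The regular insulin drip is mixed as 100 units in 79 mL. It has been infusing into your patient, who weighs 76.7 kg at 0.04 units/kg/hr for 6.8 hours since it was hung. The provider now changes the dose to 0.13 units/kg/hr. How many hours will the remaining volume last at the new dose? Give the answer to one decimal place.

Initial rate:
Dose = 0.04 units/kg/hr × 76.7 kg = 3.068 units/hr
Concentration = 100 units ÷ 79 mL = 1.265823 units/mL
Rate = 3.068 units/hr ÷ 1.265823 units/mL = 2.42372 mL/hr
Volume infused so far = 2.42372 mL/hr × 6.8 hr = 16.4813 mL
Volume remaining = 79 − 16.4813 = 62.5187 mL
New rate:
Dose = 0.13 units/kg/hr × 76.7 kg = 9.971 units/hr
Rate = 9.971 units/hr ÷ 1.265823 units/mL = 7.87709 mL/hr
Time remaining = 62.5187 mL ÷ 7.87709 mL/hr = 7.936777 hr

7.9 hours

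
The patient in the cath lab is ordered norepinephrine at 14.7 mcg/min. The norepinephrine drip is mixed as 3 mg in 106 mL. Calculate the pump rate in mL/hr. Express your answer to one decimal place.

31.2 mL/hr

14.7 mcg/min × 60 min/hr = 882 mcg/hr
Concentration = 3 mg ÷ 106 mL = 0.02830189 mg/mL = 28.30189 mcg/mL
Rate = 882 mcg/hr ÷ 28.30189 mcg/mL = 31.164 mL/hr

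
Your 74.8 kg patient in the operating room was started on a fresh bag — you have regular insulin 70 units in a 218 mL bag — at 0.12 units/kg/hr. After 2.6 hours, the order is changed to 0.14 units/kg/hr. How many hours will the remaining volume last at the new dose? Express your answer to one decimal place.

Initial rate:
Dose = 0.12 units/kg/hr × 74.8 kg = 8.976 units/hr
Concentration = 70 units ÷ 218 mL = 0.3211009 units/mL
Rate = 8.976 units/hr ÷ 0.3211009 units/mL = 27.95383 mL/hr
Volume infused so far = 27.95383 mL/hr × 2.6 hr = 72.67995 mL
Volume remaining = 218 − 72.67995 = 145.32 mL
New rate:
Dose = 0.14 units/kg/hr × 74.8 kg = 10.472 units/hr
Rate = 10.472 units/hr ÷ 0.3211009 units/mL = 32.6128 mL/hr
Time remaining = 145.32 mL ÷ 32.6128 mL/hr = 4.455921 hr

4.5 hours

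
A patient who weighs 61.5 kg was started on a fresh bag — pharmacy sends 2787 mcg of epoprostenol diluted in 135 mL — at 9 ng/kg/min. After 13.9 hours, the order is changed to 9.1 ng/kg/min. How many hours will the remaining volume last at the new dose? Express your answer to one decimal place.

69.3 hours

Initial rate:
Dose = 9 ng/kg/min × 61.5 kg = 553.5 ng/min
553.5 ng/min × 60 min/hr = 33210 ng/hr
Concentration = 2787 mcg ÷ 135 mL = 20.64444 mcg/mL = 20644.44 ng/mL
Rate = 33210 ng/hr ÷ 20644.44 ng/mL = 1.608665 mL/hr
Volume infused so far = 1.608665 mL/hr × 13.9 hr = 22.36045 mL
Volume remaining = 135 − 22.36045 = 112.6396 mL
New rate:
Dose = 9.1 ng/kg/min × 61.5 kg = 559.65 ng/min
559.65 ng/min × 60 min/hr = 33579 ng/hr
Rate = 33579 ng/hr ÷ 20644.44 ng/mL = 1.626539 mL/hr
Time remaining = 112.6396 mL ÷ 1.626539 mL/hr = 69.25105 hr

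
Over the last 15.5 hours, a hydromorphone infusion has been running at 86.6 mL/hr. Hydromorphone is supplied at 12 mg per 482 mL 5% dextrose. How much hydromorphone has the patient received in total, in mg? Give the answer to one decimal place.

Concentration = 12 mg ÷ 482 mL = 0.02489627 mg/mL
Drug rate = 86.6 mL/hr × 0.02489627 mg/mL = 2.156017 mg/hr
Total = 2.156017 mg/hr × 15.5 hr = 33.41826 mg

33.4 mg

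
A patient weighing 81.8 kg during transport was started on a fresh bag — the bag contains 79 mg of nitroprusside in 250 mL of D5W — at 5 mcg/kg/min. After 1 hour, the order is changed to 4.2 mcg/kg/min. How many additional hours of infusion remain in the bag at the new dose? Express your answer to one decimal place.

Initial rate:
Dose = 5 mcg/kg/min × 81.8 kg = 409 mcg/min
409 mcg/min × 60 min/hr = 24540 mcg/hr
Concentration = 79 mg ÷ 250 mL = 0.316 mg/mL = 316 mcg/mL
Rate = 24540 mcg/hr ÷ 316 mcg/mL = 77.65823 mL/hr
Volume infused so far = 77.65823 mL/hr × 1 hr = 77.65823 mL
Volume remaining = 250 − 77.65823 = 172.3418 mL
New rate:
Dose = 4.2 mcg/kg/min × 81.8 kg = 343.56 mcg/min
343.56 mcg/min × 60 min/hr = 20613.6 mcg/hr
Rate = 20613.6 mcg/hr ÷ 316 mcg/mL = 65.23291 mL/hr
Time remaining = 172.3418 mL ÷ 65.23291 mL/hr = 2.641945 hr

2.6 hours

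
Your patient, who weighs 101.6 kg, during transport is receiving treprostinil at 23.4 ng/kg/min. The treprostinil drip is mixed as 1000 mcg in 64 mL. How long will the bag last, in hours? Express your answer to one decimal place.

7.0 hours

Dose = 23.4 ng/kg/min × 101.6 kg = 2377.44 ng/min
2377.44 ng/min × 60 min/hr = 142646.4 ng/hr
Concentration = 1000 mcg ÷ 64 mL = 15.625 mcg/mL = 15625 ng/mL
Rate = 142646.4 ng/hr ÷ 15625 ng/mL = 9.12937 mL/hr
Duration = 64 mL ÷ 9.12937 mL/hr = 7.010342 hr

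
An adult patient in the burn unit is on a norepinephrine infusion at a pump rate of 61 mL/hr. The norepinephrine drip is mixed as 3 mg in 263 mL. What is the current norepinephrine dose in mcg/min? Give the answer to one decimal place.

Concentration = 3 mg ÷ 263 mL = 0.01140684 mg/mL = 11.40684 mcg/mL
Drug rate = 61 mL/hr × 11.40684 mcg/mL = 695.8175 mcg/hr
695.8175 mcg/hr ÷ 60 min/hr = 11.59696 mcg/min

11.6 mcg/min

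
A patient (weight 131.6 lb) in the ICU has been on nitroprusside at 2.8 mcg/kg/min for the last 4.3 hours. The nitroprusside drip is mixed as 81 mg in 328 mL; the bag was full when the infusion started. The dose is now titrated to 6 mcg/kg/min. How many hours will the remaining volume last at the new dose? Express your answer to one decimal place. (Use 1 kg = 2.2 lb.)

1.8 hours

Initial rate:
Weight = 131.6 lb ÷ 2.2 lb/kg = 59.81818 kg
Dose = 2.8 mcg/kg/min × 59.81818 kg = 167.4909 mcg/min
167.4909 mcg/min × 60 min/hr = 10049.45 mcg/hr
Concentration = 81 mg ÷ 328 mL = 0.2469512 mg/mL = 246.9512 mcg/mL
Rate = 10049.45 mcg/hr ÷ 246.9512 mcg/mL = 40.69409 mL/hr
Volume infused so far = 40.69409 mL/hr × 4.3 hr = 174.9846 mL
Volume remaining = 328 − 174.9846 = 153.0154 mL
New rate:
Dose = 6 mcg/kg/min × 59.81818 kg = 358.9091 mcg/min
358.9091 mcg/min × 60 min/hr = 21534.55 mcg/hr
Rate = 21534.55 mcg/hr ÷ 246.9512 mcg/mL = 87.20162 mL/hr
Time remaining = 153.0154 mL ÷ 87.20162 mL/hr = 1.754732 hr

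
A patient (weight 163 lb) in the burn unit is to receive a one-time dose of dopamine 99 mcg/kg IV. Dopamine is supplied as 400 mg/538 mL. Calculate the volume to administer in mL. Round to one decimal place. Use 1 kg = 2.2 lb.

9.9 mL

Weight = 163 lb ÷ 2.2 lb/kg = 74.09091 kg
Dose = 99 mcg/kg × 74.09091 kg = 7335 mcg
Concentration = 400 mg ÷ 538 mL = 0.7434944 mg/mL = 743.4944 mcg/mL
Volume = 7335 mcg ÷ 743.4944 mcg/mL = 9.865575 mL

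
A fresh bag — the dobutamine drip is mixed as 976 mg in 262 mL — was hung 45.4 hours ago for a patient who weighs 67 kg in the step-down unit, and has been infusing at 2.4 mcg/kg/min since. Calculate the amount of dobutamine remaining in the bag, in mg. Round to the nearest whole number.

538 mg

Dose = 2.4 mcg/kg/min × 67 kg = 160.8 mcg/min
160.8 mcg/min × 60 min/hr = 9648 mcg/hr
Concentration = 976 mg ÷ 262 mL = 3.725191 mg/mL = 3725.191 mcg/mL
Rate = 9648 mcg/hr ÷ 3725.191 mcg/mL = 2.589934 mL/hr
Volume infused = 2.589934 mL/hr × 45.4 hr = 117.583 mL
Volume remaining = 262 − 117.583 = 144.417 mL
Drug remaining = 144.417 mL × 3725.191 mcg/mL = 537980.8 mcg = 537.9808 mg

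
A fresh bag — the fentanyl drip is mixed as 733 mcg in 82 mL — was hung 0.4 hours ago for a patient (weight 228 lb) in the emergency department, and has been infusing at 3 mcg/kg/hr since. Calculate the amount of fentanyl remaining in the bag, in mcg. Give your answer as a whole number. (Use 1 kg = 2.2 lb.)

Weight = 228 lb ÷ 2.2 lb/kg = 103.6364 kg
Dose = 3 mcg/kg/hr × 103.6364 kg = 310.9091 mcg/hr
Concentration = 733 mcg ÷ 82 mL = 8.939024 mcg/mL
Rate = 310.9091 mcg/hr ÷ 8.939024 mcg/mL = 34.7811 mL/hr
Volume infused = 34.7811 mL/hr × 0.4 hr = 13.91244 mL
Volume remaining = 82 − 13.91244 = 68.08756 mL
Drug remaining = 68.08756 mL × 8.939024 mcg/mL = 608.6364 mcg

609 mcg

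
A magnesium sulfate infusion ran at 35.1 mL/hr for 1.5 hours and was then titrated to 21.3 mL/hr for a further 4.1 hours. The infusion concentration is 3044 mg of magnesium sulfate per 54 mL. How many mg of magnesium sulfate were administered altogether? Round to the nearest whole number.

7891 mg

Concentration = 3044 mg ÷ 54 mL = 56.37037 mg/mL
Stage 1: 35.1 mL/hr × 1.5 hr = 52.65 mL → 52.65 mL × 56.37037 mg/mL = 2967.9 mg
Stage 2: 21.3 mL/hr × 4.1 hr = 87.33 mL → 87.33 mL × 56.37037 mg/mL = 4922.824 mg
Total = 2967.9 + 4922.824 = 7890.724 mg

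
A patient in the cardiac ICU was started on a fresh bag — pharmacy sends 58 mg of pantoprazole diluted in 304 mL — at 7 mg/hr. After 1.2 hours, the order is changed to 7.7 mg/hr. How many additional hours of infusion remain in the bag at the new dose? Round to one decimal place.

6.4 hours

Initial rate:
Concentration = 58 mg ÷ 304 mL = 0.1907895 mg/mL
Rate = 7 mg/hr ÷ 0.1907895 mg/mL = 36.68966 mL/hr
Volume infused so far = 36.68966 mL/hr × 1.2 hr = 44.02759 mL
Volume remaining = 304 − 44.02759 = 259.9724 mL
New rate:
Rate = 7.7 mg/hr ÷ 0.1907895 mg/mL = 40.35862 mL/hr
Time remaining = 259.9724 mL ÷ 40.35862 mL/hr = 6.441558 hr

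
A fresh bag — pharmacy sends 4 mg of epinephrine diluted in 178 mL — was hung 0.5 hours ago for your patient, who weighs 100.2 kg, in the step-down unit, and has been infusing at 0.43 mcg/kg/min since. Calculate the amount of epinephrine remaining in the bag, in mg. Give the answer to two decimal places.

Dose = 0.43 mcg/kg/min × 100.2 kg = 43.086 mcg/min
43.086 mcg/min × 60 min/hr = 2585.16 mcg/hr
Concentration = 4 mg ÷ 178 mL = 0.02247191 mg/mL = 22.47191 mcg/mL
Rate = 2585.16 mcg/hr ÷ 22.47191 mcg/mL = 115.0396 mL/hr
Volume infused = 115.0396 mL/hr × 0.5 hr = 57.51981 mL
Volume remaining = 178 − 57.51981 = 120.4802 mL
Drug remaining = 120.4802 mL × 22.47191 mcg/mL = 2707.42 mcg = 2.70742 mg

2.71 mg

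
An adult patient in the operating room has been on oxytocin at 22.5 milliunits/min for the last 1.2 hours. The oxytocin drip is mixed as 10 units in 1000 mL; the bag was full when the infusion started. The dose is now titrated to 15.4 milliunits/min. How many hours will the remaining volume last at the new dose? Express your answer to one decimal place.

9.1 hours

Initial rate:
22.5 milliunits/min × 60 min/hr = 1350 milliunits/hr
Concentration = 10 units ÷ 1000 mL = 0.01 units/mL = 10 milliunits/mL
Rate = 1350 milliunits/hr ÷ 10 milliunits/mL = 135 mL/hr
Volume infused so far = 135 mL/hr × 1.2 hr = 162 mL
Volume remaining = 1000 − 162 = 838 mL
New rate:
15.4 milliunits/min × 60 min/hr = 924 milliunits/hr
Rate = 924 milliunits/hr ÷ 10 milliunits/mL = 92.4 mL/hr
Time remaining = 838 mL ÷ 92.4 mL/hr = 9.069264 hr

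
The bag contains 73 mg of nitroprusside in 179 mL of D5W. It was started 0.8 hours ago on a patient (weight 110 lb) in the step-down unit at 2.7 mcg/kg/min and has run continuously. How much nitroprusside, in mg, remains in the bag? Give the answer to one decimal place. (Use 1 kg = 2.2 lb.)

Weight = 110 lb ÷ 2.2 lb/kg = 50 kg
Dose = 2.7 mcg/kg/min × 50 kg = 135 mcg/min
135 mcg/min × 60 min/hr = 8100 mcg/hr
Concentration = 73 mg ÷ 179 mL = 0.4078212 mg/mL = 407.8212 mcg/mL
Rate = 8100 mcg/hr ÷ 407.8212 mcg/mL = 19.86164 mL/hr
Volume infused = 19.86164 mL/hr × 0.8 hr = 15.88932 mL
Volume remaining = 179 − 15.88932 = 163.1107 mL
Drug remaining = 163.1107 mL × 407.8212 mcg/mL = 66520 mcg = 66.52 mg

66.5 mg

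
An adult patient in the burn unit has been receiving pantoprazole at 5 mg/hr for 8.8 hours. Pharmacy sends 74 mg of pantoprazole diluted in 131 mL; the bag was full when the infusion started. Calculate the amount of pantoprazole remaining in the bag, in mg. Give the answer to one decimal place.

Concentration = 74 mg ÷ 131 mL = 0.5648855 mg/mL
Rate = 5 mg/hr ÷ 0.5648855 mg/mL = 8.851351 mL/hr
Volume infused = 8.851351 mL/hr × 8.8 hr = 77.89189 mL
Volume remaining = 131 − 77.89189 = 53.10811 mL
Drug remaining = 53.10811 mL × 0.5648855 mg/mL = 30 mg

30.0 mg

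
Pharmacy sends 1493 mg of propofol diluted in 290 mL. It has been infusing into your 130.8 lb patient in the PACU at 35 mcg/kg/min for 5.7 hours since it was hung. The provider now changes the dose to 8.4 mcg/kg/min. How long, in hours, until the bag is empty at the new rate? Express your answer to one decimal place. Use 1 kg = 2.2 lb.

26.1 hours

Initial rate:
Weight = 130.8 lb ÷ 2.2 lb/kg = 59.45455 kg
Dose = 35 mcg/kg/min × 59.45455 kg = 2080.909 mcg/min
2080.909 mcg/min × 60 min/hr = 124854.5 mcg/hr
Concentration = 1493 mg ÷ 290 mL = 5.148276 mg/mL = 5148.276 mcg/mL
Rate = 124854.5 mcg/hr ÷ 5148.276 mcg/mL = 24.25172 mL/hr
Volume infused so far = 24.25172 mL/hr × 5.7 hr = 138.2348 mL
Volume remaining = 290 − 138.2348 = 151.7652 mL
New rate:
Dose = 8.4 mcg/kg/min × 59.45455 kg = 499.4182 mcg/min
499.4182 mcg/min × 60 min/hr = 29965.09 mcg/hr
Rate = 29965.09 mcg/hr ÷ 5148.276 mcg/mL = 5.820413 mL/hr
Time remaining = 151.7652 mL ÷ 5.820413 mL/hr = 26.07464 hr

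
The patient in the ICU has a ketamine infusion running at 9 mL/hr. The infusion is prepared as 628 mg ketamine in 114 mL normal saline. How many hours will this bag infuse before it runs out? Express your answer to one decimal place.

Duration = 114 mL ÷ 9 mL/hr = 12.66667 hr

12.7 hours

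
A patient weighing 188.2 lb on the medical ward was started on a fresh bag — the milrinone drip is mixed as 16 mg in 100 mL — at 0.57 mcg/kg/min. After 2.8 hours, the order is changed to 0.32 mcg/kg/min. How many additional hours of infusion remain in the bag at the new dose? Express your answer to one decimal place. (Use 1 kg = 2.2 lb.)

4.8 hours

Initial rate:
Weight = 188.2 lb ÷ 2.2 lb/kg = 85.54545 kg
Dose = 0.57 mcg/kg/min × 85.54545 kg = 48.76091 mcg/min
48.76091 mcg/min × 60 min/hr = 2925.655 mcg/hr
Concentration = 16 mg ÷ 100 mL = 0.16 mg/mL = 160 mcg/mL
Rate = 2925.655 mcg/hr ÷ 160 mcg/mL = 18.28534 mL/hr
Volume infused so far = 18.28534 mL/hr × 2.8 hr = 51.19895 mL
Volume remaining = 100 − 51.19895 = 48.80105 mL
New rate:
Dose = 0.32 mcg/kg/min × 85.54545 kg = 27.37455 mcg/min
27.37455 mcg/min × 60 min/hr = 1642.473 mcg/hr
Rate = 1642.473 mcg/hr ÷ 160 mcg/mL = 10.26545 mL/hr
Time remaining = 48.80105 mL ÷ 10.26545 mL/hr = 4.75391 hr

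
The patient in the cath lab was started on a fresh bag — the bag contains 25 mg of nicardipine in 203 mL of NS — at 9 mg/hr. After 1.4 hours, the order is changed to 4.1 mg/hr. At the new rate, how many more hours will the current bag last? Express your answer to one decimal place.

3.0 hours

Initial rate:
Concentration = 25 mg ÷ 203 mL = 0.1231527 mg/mL
Rate = 9 mg/hr ÷ 0.1231527 mg/mL = 73.08 mL/hr
Volume infused so far = 73.08 mL/hr × 1.4 hr = 102.312 mL
Volume remaining = 203 − 102.312 = 100.688 mL
New rate:
Rate = 4.1 mg/hr ÷ 0.1231527 mg/mL = 33.292 mL/hr
Time remaining = 100.688 mL ÷ 33.292 mL/hr = 3.02439 hr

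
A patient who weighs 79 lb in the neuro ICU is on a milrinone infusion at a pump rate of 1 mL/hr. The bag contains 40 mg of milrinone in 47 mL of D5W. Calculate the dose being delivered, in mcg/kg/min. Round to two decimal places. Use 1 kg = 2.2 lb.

Weight = 79 lb ÷ 2.2 lb/kg = 35.90909 kg
Concentration = 40 mg ÷ 47 mL = 0.8510638 mg/mL = 851.0638 mcg/mL
Drug rate = 1 mL/hr × 851.0638 mcg/mL = 851.0638 mcg/hr
851.0638 mcg/hr ÷ 60 min/hr = 14.1844 mcg/min
14.1844 mcg/min ÷ 35.90909 kg = 0.3950085 mcg/kg/min

0.40 mcg/kg/min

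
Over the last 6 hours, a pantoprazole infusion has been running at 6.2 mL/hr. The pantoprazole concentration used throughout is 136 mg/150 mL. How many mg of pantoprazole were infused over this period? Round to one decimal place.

Concentration = 136 mg ÷ 150 mL = 0.9066667 mg/mL
Drug rate = 6.2 mL/hr × 0.9066667 mg/mL = 5.621333 mg/hr
Total = 5.621333 mg/hr × 6 hr = 33.728 mg

33.7 mg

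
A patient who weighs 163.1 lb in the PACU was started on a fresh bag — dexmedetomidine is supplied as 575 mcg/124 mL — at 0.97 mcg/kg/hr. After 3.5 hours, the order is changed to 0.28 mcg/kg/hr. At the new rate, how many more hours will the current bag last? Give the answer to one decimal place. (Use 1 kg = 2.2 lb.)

15.6 hours

Initial rate:
Weight = 163.1 lb ÷ 2.2 lb/kg = 74.13636 kg
Dose = 0.97 mcg/kg/hr × 74.13636 kg = 71.91227 mcg/hr
Concentration = 575 mcg ÷ 124 mL = 4.637097 mcg/mL
Rate = 71.91227 mcg/hr ÷ 4.637097 mcg/mL = 15.50804 mL/hr
Volume infused so far = 15.50804 mL/hr × 3.5 hr = 54.27813 mL
Volume remaining = 124 − 54.27813 = 69.72187 mL
New rate:
Dose = 0.28 mcg/kg/hr × 74.13636 kg = 20.75818 mcg/hr
Rate = 20.75818 mcg/hr ÷ 4.637097 mcg/mL = 4.476547 mL/hr
Time remaining = 69.72187 mL ÷ 4.476547 mL/hr = 15.57492 hr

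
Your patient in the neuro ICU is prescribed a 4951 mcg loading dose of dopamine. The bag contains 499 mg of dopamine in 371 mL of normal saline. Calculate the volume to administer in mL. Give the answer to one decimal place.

Concentration = 499 mg ÷ 371 mL = 1.345013 mg/mL = 1345.013 mcg/mL
Volume = 4951 mcg ÷ 1345.013 mcg/mL = 3.681004 mL

3.7 mL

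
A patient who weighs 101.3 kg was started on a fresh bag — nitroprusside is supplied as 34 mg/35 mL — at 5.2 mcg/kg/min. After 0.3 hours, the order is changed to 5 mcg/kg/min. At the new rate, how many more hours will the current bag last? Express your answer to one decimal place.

Initial rate:
Dose = 5.2 mcg/kg/min × 101.3 kg = 526.76 mcg/min
526.76 mcg/min × 60 min/hr = 31605.6 mcg/hr
Concentration = 34 mg ÷ 35 mL = 0.9714286 mg/mL = 971.4286 mcg/mL
Rate = 31605.6 mcg/hr ÷ 971.4286 mcg/mL = 32.53518 mL/hr
Volume infused so far = 32.53518 mL/hr × 0.3 hr = 9.760553 mL
Volume remaining = 35 − 9.760553 = 25.23945 mL
New rate:
Dose = 5 mcg/kg/min × 101.3 kg = 506.5 mcg/min
506.5 mcg/min × 60 min/hr = 30390 mcg/hr
Rate = 30390 mcg/hr ÷ 971.4286 mcg/mL = 31.28382 mL/hr
Time remaining = 25.23945 mL ÷ 31.28382 mL/hr = 0.8067891 hr

0.8 hours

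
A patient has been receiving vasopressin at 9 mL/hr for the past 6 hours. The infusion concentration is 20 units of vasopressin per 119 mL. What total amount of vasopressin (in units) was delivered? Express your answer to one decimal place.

Concentration = 20 units ÷ 119 mL = 0.1680672 units/mL
Drug rate = 9 mL/hr × 0.1680672 units/mL = 1.512605 units/hr
Total = 1.512605 units/hr × 6 hr = 9.07563 units

9.1 units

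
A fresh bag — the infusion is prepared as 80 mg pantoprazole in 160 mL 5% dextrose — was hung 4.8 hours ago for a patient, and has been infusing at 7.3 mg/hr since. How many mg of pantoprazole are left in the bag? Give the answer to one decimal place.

Concentration = 80 mg ÷ 160 mL = 0.5 mg/mL
Rate = 7.3 mg/hr ÷ 0.5 mg/mL = 14.6 mL/hr
Volume infused = 14.6 mL/hr × 4.8 hr = 70.08 mL
Volume remaining = 160 − 70.08 = 89.92 mL
Drug remaining = 89.92 mL × 0.5 mg/mL = 44.96 mg

45.0 mg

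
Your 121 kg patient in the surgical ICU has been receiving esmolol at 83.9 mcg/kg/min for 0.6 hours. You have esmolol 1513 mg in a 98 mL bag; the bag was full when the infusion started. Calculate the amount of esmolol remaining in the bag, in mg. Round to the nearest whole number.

Dose = 83.9 mcg/kg/min × 121 kg = 10151.9 mcg/min
10151.9 mcg/min × 60 min/hr = 609114 mcg/hr
Concentration = 1513 mg ÷ 98 mL = 15.43878 mg/mL = 15438.78 mcg/mL
Rate = 609114 mcg/hr ÷ 15438.78 mcg/mL = 39.45352 mL/hr
Volume infused = 39.45352 mL/hr × 0.6 hr = 23.67211 mL
Volume remaining = 98 − 23.67211 = 74.32789 mL
Drug remaining = 74.32789 mL × 15438.78 mcg/mL = 1147532 mcg = 1147.532 mg

1148 mg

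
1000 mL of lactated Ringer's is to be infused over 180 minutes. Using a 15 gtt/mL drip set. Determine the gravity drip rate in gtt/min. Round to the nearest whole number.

1000 mL ÷ (180 min) = 5.555556 mL/min
5.555556 mL/min × 15 gtt/mL = 83.33333 gtt/min

83 gtt/min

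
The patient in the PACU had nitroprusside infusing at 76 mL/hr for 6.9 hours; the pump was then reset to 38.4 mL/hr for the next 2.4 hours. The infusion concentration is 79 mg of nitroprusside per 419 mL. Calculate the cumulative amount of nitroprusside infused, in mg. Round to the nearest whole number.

116 mg

Concentration = 79 mg ÷ 419 mL = 0.1885442 mg/mL
Stage 1: 76 mL/hr × 6.9 hr = 524.4 mL → 524.4 mL × 0.1885442 mg/mL = 98.87255 mg
Stage 2: 38.4 mL/hr × 2.4 hr = 92.16 mL → 92.16 mL × 0.1885442 mg/mL = 17.37623 mg
Total = 98.87255 + 17.37623 = 116.2488 mg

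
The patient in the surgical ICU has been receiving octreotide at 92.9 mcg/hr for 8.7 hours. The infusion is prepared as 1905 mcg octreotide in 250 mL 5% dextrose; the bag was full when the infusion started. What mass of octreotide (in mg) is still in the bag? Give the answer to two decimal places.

Concentration = 1905 mcg ÷ 250 mL = 7.62 mcg/mL
Rate = 92.9 mcg/hr ÷ 7.62 mcg/mL = 12.1916 mL/hr
Volume infused = 12.1916 mL/hr × 8.7 hr = 106.0669 mL
Volume remaining = 250 − 106.0669 = 143.9331 mL
Drug remaining = 143.9331 mL × 7.62 mcg/mL = 1096.77 mcg = 1.09677 mg

1.10 mg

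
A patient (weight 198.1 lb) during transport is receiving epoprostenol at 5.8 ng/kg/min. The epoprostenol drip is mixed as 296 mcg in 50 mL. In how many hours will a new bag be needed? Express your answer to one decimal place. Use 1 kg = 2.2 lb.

Weight = 198.1 lb ÷ 2.2 lb/kg = 90.04545 kg
Dose = 5.8 ng/kg/min × 90.04545 kg = 522.2636 ng/min
522.2636 ng/min × 60 min/hr = 31335.82 ng/hr
Concentration = 296 mcg ÷ 50 mL = 5.92 mcg/mL = 5920 ng/mL
Rate = 31335.82 ng/hr ÷ 5920 ng/mL = 5.293213 mL/hr
Duration = 50 mL ÷ 5.293213 mL/hr = 9.446059 hr

9.4 hours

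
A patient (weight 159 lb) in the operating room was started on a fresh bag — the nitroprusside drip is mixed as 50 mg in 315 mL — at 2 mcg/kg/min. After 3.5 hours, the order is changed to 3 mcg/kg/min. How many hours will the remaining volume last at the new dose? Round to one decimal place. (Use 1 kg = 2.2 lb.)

1.5 hours

Initial rate:
Weight = 159 lb ÷ 2.2 lb/kg = 72.27273 kg
Dose = 2 mcg/kg/min × 72.27273 kg = 144.5455 mcg/min
144.5455 mcg/min × 60 min/hr = 8672.727 mcg/hr
Concentration = 50 mg ÷ 315 mL = 0.1587302 mg/mL = 158.7302 mcg/mL
Rate = 8672.727 mcg/hr ÷ 158.7302 mcg/mL = 54.63818 mL/hr
Volume infused so far = 54.63818 mL/hr × 3.5 hr = 191.2336 mL
Volume remaining = 315 − 191.2336 = 123.7664 mL
New rate:
Dose = 3 mcg/kg/min × 72.27273 kg = 216.8182 mcg/min
216.8182 mcg/min × 60 min/hr = 13009.09 mcg/hr
Rate = 13009.09 mcg/hr ÷ 158.7302 mcg/mL = 81.95727 mL/hr
Time remaining = 123.7664 mL ÷ 81.95727 mL/hr = 1.510133 hr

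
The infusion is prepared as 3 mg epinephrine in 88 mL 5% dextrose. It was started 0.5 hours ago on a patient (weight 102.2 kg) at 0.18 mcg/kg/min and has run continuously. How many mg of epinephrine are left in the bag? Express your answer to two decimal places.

Dose = 0.18 mcg/kg/min × 102.2 kg = 18.396 mcg/min
18.396 mcg/min × 60 min/hr = 1103.76 mcg/hr
Concentration = 3 mg ÷ 88 mL = 0.03409091 mg/mL = 34.09091 mcg/mL
Rate = 1103.76 mcg/hr ÷ 34.09091 mcg/mL = 32.37696 mL/hr
Volume infused = 32.37696 mL/hr × 0.5 hr = 16.18848 mL
Volume remaining = 88 − 16.18848 = 71.81152 mL
Drug remaining = 71.81152 mL × 34.09091 mcg/mL = 2448.12 mcg = 2.44812 mg

2.45 mg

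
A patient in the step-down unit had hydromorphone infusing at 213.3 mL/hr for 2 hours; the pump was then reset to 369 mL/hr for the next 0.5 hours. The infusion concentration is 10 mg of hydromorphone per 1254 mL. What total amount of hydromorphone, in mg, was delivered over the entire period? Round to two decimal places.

Concentration = 10 mg ÷ 1254 mL = 0.007974482 mg/mL
Stage 1: 213.3 mL/hr × 2 hr = 426.6 mL → 426.6 mL × 0.007974482 mg/mL = 3.401914 mg
Stage 2: 369 mL/hr × 0.5 hr = 184.5 mL → 184.5 mL × 0.007974482 mg/mL = 1.471292 mg
Total = 3.401914 + 1.471292 = 4.873206 mg

4.87 mg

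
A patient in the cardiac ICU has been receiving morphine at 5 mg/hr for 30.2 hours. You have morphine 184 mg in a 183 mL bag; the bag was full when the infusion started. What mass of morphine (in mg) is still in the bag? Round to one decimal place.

Concentration = 184 mg ÷ 183 mL = 1.005464 mg/mL
Rate = 5 mg/hr ÷ 1.005464 mg/mL = 4.972826 mL/hr
Volume infused = 4.972826 mL/hr × 30.2 hr = 150.1793 mL
Volume remaining = 183 − 150.1793 = 32.82065 mL
Drug remaining = 32.82065 mL × 1.005464 mg/mL = 33 mg

33.0 mg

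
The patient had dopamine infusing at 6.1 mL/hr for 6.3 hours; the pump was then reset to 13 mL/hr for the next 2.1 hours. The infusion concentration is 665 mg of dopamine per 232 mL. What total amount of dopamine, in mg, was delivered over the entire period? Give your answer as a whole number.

Concentration = 665 mg ÷ 232 mL = 2.866379 mg/mL
Stage 1: 6.1 mL/hr × 6.3 hr = 38.43 mL → 38.43 mL × 2.866379 mg/mL = 110.155 mg
Stage 2: 13 mL/hr × 2.1 hr = 27.3 mL → 27.3 mL × 2.866379 mg/mL = 78.25216 mg
Total = 110.155 + 78.25216 = 188.4071 mg

188 mg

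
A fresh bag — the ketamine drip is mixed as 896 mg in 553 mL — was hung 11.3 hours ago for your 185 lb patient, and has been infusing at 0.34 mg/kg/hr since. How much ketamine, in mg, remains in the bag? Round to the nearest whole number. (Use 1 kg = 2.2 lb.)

Weight = 185 lb ÷ 2.2 lb/kg = 84.09091 kg
Dose = 0.34 mg/kg/hr × 84.09091 kg = 28.59091 mg/hr
Concentration = 896 mg ÷ 553 mL = 1.620253 mg/mL
Rate = 28.59091 mg/hr ÷ 1.620253 mg/mL = 17.64595 mL/hr
Volume infused = 17.64595 mL/hr × 11.3 hr = 199.3993 mL
Volume remaining = 553 − 199.3993 = 353.6007 mL
Drug remaining = 353.6007 mL × 1.620253 mg/mL = 572.9227 mg

573 mg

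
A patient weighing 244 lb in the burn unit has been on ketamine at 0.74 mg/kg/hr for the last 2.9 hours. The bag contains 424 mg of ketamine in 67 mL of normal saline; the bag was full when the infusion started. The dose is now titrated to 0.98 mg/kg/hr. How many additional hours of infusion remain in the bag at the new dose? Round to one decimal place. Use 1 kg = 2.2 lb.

Initial rate:
Weight = 244 lb ÷ 2.2 lb/kg = 110.9091 kg
Dose = 0.74 mg/kg/hr × 110.9091 kg = 82.07273 mg/hr
Concentration = 424 mg ÷ 67 mL = 6.328358 mg/mL
Rate = 82.07273 mg/hr ÷ 6.328358 mg/mL = 12.96904 mL/hr
Volume infused so far = 12.96904 mL/hr × 2.9 hr = 37.61021 mL
Volume remaining = 67 − 37.61021 = 29.38979 mL
New rate:
Dose = 0.98 mg/kg/hr × 110.9091 kg = 108.6909 mg/hr
Rate = 108.6909 mg/hr ÷ 6.328358 mg/mL = 17.17521 mL/hr
Time remaining = 29.38979 mL ÷ 17.17521 mL/hr = 1.711174 hr

1.7 hours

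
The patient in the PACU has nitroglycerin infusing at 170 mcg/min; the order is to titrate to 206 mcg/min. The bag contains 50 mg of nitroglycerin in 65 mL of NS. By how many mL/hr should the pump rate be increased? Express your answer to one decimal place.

2.8 mL/hr

At the current dose:
170 mcg/min × 60 min/hr = 10200 mcg/hr
Concentration = 50 mg ÷ 65 mL = 0.7692308 mg/mL = 769.2308 mcg/mL
Rate = 10200 mcg/hr ÷ 769.2308 mcg/mL = 13.26 mL/hr
At the new dose:
206 mcg/min × 60 min/hr = 12360 mcg/hr
Rate = 12360 mcg/hr ÷ 769.2308 mcg/mL = 16.068 mL/hr
Change = 16.068 − 13.26 = 2.808 mL/hr → 2.808 mL/hr increase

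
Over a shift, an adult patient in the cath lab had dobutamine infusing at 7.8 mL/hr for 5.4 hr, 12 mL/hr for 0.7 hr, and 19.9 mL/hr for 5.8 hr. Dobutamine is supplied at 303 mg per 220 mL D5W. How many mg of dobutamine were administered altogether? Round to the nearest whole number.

229 mg

Concentration = 303 mg ÷ 220 mL = 1.377273 mg/mL
Stage 1: 7.8 mL/hr × 5.4 hr = 42.12 mL → 42.12 mL × 1.377273 mg/mL = 58.01073 mg
Stage 2: 12 mL/hr × 0.7 hr = 8.4 mL → 8.4 mL × 1.377273 mg/mL = 11.56909 mg
Stage 3: 19.9 mL/hr × 5.8 hr = 115.42 mL → 115.42 mL × 1.377273 mg/mL = 158.9648 mg
Total = 58.01073 + 11.56909 + 158.9648 = 228.5446 mg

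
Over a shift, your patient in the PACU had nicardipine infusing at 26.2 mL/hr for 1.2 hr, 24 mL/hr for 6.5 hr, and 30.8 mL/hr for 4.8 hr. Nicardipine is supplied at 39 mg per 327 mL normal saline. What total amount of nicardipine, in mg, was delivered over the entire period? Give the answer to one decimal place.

Concentration = 39 mg ÷ 327 mL = 0.1192661 mg/mL
Stage 1: 26.2 mL/hr × 1.2 hr = 31.44 mL → 31.44 mL × 0.1192661 mg/mL = 3.749725 mg
Stage 2: 24 mL/hr × 6.5 hr = 156 mL → 156 mL × 0.1192661 mg/mL = 18.6055 mg
Stage 3: 30.8 mL/hr × 4.8 hr = 147.84 mL → 147.84 mL × 0.1192661 mg/mL = 17.63229 mg
Total = 3.749725 + 18.6055 + 17.63229 = 39.98752 mg

40.0 mg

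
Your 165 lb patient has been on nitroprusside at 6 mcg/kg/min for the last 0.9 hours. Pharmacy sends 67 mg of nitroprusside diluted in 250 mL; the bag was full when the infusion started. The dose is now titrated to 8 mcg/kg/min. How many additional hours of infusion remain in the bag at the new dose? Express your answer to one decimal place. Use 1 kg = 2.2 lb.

1.2 hours

Initial rate:
Weight = 165 lb ÷ 2.2 lb/kg = 75 kg
Dose = 6 mcg/kg/min × 75 kg = 450 mcg/min
450 mcg/min × 60 min/hr = 27000 mcg/hr
Concentration = 67 mg ÷ 250 mL = 0.268 mg/mL = 268 mcg/mL
Rate = 27000 mcg/hr ÷ 268 mcg/mL = 100.7463 mL/hr
Volume infused so far = 100.7463 mL/hr × 0.9 hr = 90.67164 mL
Volume remaining = 250 − 90.67164 = 159.3284 mL
New rate:
Dose = 8 mcg/kg/min × 75 kg = 600 mcg/min
600 mcg/min × 60 min/hr = 36000 mcg/hr
Rate = 36000 mcg/hr ÷ 268 mcg/mL = 134.3284 mL/hr
Time remaining = 159.3284 mL ÷ 134.3284 mL/hr = 1.186111 hr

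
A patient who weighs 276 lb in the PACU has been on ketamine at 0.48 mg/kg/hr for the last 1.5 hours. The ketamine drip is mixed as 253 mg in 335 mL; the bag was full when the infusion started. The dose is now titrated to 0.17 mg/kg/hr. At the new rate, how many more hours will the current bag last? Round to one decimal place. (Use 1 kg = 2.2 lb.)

Initial rate:
Weight = 276 lb ÷ 2.2 lb/kg = 125.4545 kg
Dose = 0.48 mg/kg/hr × 125.4545 kg = 60.21818 mg/hr
Concentration = 253 mg ÷ 335 mL = 0.7552239 mg/mL
Rate = 60.21818 mg/hr ÷ 0.7552239 mg/mL = 79.73554 mL/hr
Volume infused so far = 79.73554 mL/hr × 1.5 hr = 119.6033 mL
Volume remaining = 335 − 119.6033 = 215.3967 mL
New rate:
Dose = 0.17 mg/kg/hr × 125.4545 kg = 21.32727 mg/hr
Rate = 21.32727 mg/hr ÷ 0.7552239 mg/mL = 28.23967 mL/hr
Time remaining = 215.3967 mL ÷ 28.23967 mL/hr = 7.627451 hr

7.6 hours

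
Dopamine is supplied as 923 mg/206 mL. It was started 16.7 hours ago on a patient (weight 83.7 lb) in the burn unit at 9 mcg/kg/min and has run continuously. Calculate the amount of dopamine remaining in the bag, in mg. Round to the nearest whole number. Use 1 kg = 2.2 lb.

Weight = 83.7 lb ÷ 2.2 lb/kg = 38.04545 kg
Dose = 9 mcg/kg/min × 38.04545 kg = 342.4091 mcg/min
342.4091 mcg/min × 60 min/hr = 20544.55 mcg/hr
Concentration = 923 mg ÷ 206 mL = 4.480583 mg/mL = 4480.583 mcg/mL
Rate = 20544.55 mcg/hr ÷ 4480.583 mcg/mL = 4.58524 mL/hr
Volume infused = 4.58524 mL/hr × 16.7 hr = 76.57351 mL
Volume remaining = 206 − 76.57351 = 129.4265 mL
Drug remaining = 129.4265 mL × 4480.583 mcg/mL = 579906.1 mcg = 579.9061 mg

580 mg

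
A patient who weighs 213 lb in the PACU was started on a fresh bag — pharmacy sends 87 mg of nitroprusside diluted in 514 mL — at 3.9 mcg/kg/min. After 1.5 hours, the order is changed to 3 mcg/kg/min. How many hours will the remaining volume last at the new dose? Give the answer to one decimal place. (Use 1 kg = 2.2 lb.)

3.0 hours

Initial rate:
Weight = 213 lb ÷ 2.2 lb/kg = 96.81818 kg
Dose = 3.9 mcg/kg/min × 96.81818 kg = 377.5909 mcg/min
377.5909 mcg/min × 60 min/hr = 22655.45 mcg/hr
Concentration = 87 mg ÷ 514 mL = 0.1692607 mg/mL = 169.2607 mcg/mL
Rate = 22655.45 mcg/hr ÷ 169.2607 mcg/mL = 133.8495 mL/hr
Volume infused so far = 133.8495 mL/hr × 1.5 hr = 200.7742 mL
Volume remaining = 514 − 200.7742 = 313.2258 mL
New rate:
Dose = 3 mcg/kg/min × 96.81818 kg = 290.4545 mcg/min
290.4545 mcg/min × 60 min/hr = 17427.27 mcg/hr
Rate = 17427.27 mcg/hr ÷ 169.2607 mcg/mL = 102.9611 mL/hr
Time remaining = 313.2258 mL ÷ 102.9611 mL/hr = 3.042175 hr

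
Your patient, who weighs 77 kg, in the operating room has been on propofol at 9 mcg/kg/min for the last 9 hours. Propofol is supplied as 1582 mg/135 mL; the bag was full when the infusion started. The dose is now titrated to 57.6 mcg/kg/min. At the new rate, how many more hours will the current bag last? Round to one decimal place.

4.5 hours

Initial rate:
Dose = 9 mcg/kg/min × 77 kg = 693 mcg/min
693 mcg/min × 60 min/hr = 41580 mcg/hr
Concentration = 1582 mg ÷ 135 mL = 11.71852 mg/mL = 11718.52 mcg/mL
Rate = 41580 mcg/hr ÷ 11718.52 mcg/mL = 3.54823 mL/hr
Volume infused so far = 3.54823 mL/hr × 9 hr = 31.93407 mL
Volume remaining = 135 − 31.93407 = 103.0659 mL
New rate:
Dose = 57.6 mcg/kg/min × 77 kg = 4435.2 mcg/min
4435.2 mcg/min × 60 min/hr = 266112 mcg/hr
Rate = 266112 mcg/hr ÷ 11718.52 mcg/mL = 22.70867 mL/hr
Time remaining = 103.0659 mL ÷ 22.70867 mL/hr = 4.538615 hr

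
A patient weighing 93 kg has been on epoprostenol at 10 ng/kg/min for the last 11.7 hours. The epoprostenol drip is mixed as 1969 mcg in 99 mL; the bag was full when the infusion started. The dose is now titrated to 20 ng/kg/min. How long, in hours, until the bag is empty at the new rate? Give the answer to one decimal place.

11.8 hours

Initial rate:
Dose = 10 ng/kg/min × 93 kg = 930 ng/min
930 ng/min × 60 min/hr = 55800 ng/hr
Concentration = 1969 mcg ÷ 99 mL = 19.88889 mcg/mL = 19888.89 ng/mL
Rate = 55800 ng/hr ÷ 19888.89 ng/mL = 2.805587 mL/hr
Volume infused so far = 2.805587 mL/hr × 11.7 hr = 32.82536 mL
Volume remaining = 99 − 32.82536 = 66.17464 mL
New rate:
Dose = 20 ng/kg/min × 93 kg = 1860 ng/min
1860 ng/min × 60 min/hr = 111600 ng/hr
Rate = 111600 ng/hr ÷ 19888.89 ng/mL = 5.611173 mL/hr
Time remaining = 66.17464 mL ÷ 5.611173 mL/hr = 11.79337 hr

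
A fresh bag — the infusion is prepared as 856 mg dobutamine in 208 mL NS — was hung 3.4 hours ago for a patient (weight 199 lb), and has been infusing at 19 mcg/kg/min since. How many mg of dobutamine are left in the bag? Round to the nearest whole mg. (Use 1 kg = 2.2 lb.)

505 mg

Weight = 199 lb ÷ 2.2 lb/kg = 90.45455 kg
Dose = 19 mcg/kg/min × 90.45455 kg = 1718.636 mcg/min
1718.636 mcg/min × 60 min/hr = 103118.2 mcg/hr
Concentration = 856 mg ÷ 208 mL = 4.115385 mg/mL = 4115.385 mcg/mL
Rate = 103118.2 mcg/hr ÷ 4115.385 mcg/mL = 25.05675 mL/hr
Volume infused = 25.05675 mL/hr × 3.4 hr = 85.19297 mL
Volume remaining = 208 − 85.19297 = 122.807 mL
Drug remaining = 122.807 mL × 4115.385 mcg/mL = 505398.2 mcg = 505.3982 mg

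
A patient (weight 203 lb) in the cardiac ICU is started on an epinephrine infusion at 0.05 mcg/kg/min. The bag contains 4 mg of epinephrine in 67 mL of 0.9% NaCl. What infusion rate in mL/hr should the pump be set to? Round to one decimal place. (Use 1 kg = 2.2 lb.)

Weight = 203 lb ÷ 2.2 lb/kg = 92.27273 kg
Dose = 0.05 mcg/kg/min × 92.27273 kg = 4.613636 mcg/min
4.613636 mcg/min × 60 min/hr = 276.8182 mcg/hr
Concentration = 4 mg ÷ 67 mL = 0.05970149 mg/mL = 59.70149 mcg/mL
Rate = 276.8182 mcg/hr ÷ 59.70149 mcg/mL = 4.636705 mL/hr

4.6 mL/hr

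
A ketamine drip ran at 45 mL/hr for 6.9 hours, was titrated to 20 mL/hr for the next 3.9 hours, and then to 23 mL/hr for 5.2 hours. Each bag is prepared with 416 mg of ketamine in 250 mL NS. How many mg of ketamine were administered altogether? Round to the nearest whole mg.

Concentration = 416 mg ÷ 250 mL = 1.664 mg/mL
Stage 1: 45 mL/hr × 6.9 hr = 310.5 mL → 310.5 mL × 1.664 mg/mL = 516.672 mg
Stage 2: 20 mL/hr × 3.9 hr = 78 mL → 78 mL × 1.664 mg/mL = 129.792 mg
Stage 3: 23 mL/hr × 5.2 hr = 119.6 mL → 119.6 mL × 1.664 mg/mL = 199.0144 mg
Total = 516.672 + 129.792 + 199.0144 = 845.4784 mg

845 mg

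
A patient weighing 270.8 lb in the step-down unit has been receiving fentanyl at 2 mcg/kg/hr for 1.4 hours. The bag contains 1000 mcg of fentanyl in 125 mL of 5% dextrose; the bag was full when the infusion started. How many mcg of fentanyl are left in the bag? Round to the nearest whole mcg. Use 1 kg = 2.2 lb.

Weight = 270.8 lb ÷ 2.2 lb/kg = 123.0909 kg
Dose = 2 mcg/kg/hr × 123.0909 kg = 246.1818 mcg/hr
Concentration = 1000 mcg ÷ 125 mL = 8 mcg/mL
Rate = 246.1818 mcg/hr ÷ 8 mcg/mL = 30.77273 mL/hr
Volume infused = 30.77273 mL/hr × 1.4 hr = 43.08182 mL
Volume remaining = 125 − 43.08182 = 81.91818 mL
Drug remaining = 81.91818 mL × 8 mcg/mL = 655.3455 mcg

655 mcg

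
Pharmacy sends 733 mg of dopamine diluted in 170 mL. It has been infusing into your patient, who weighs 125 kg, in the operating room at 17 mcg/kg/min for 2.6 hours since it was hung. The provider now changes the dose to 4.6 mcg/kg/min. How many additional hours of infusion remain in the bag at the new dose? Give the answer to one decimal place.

Initial rate:
Dose = 17 mcg/kg/min × 125 kg = 2125 mcg/min
2125 mcg/min × 60 min/hr = 127500 mcg/hr
Concentration = 733 mg ÷ 170 mL = 4.311765 mg/mL = 4311.765 mcg/mL
Rate = 127500 mcg/hr ÷ 4311.765 mcg/mL = 29.57026 mL/hr
Volume infused so far = 29.57026 mL/hr × 2.6 hr = 76.88267 mL
Volume remaining = 170 − 76.88267 = 93.11733 mL
New rate:
Dose = 4.6 mcg/kg/min × 125 kg = 575 mcg/min
575 mcg/min × 60 min/hr = 34500 mcg/hr
Rate = 34500 mcg/hr ÷ 4311.765 mcg/mL = 8.001364 mL/hr
Time remaining = 93.11733 mL ÷ 8.001364 mL/hr = 11.63768 hr

11.6 hours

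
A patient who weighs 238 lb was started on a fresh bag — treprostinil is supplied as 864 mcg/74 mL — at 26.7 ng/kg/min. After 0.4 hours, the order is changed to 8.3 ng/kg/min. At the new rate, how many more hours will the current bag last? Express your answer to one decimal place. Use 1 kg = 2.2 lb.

Initial rate:
Weight = 238 lb ÷ 2.2 lb/kg = 108.1818 kg
Dose = 26.7 ng/kg/min × 108.1818 kg = 2888.455 ng/min
2888.455 ng/min × 60 min/hr = 173307.3 ng/hr
Concentration = 864 mcg ÷ 74 mL = 11.67568 mcg/mL = 11675.68 ng/mL
Rate = 173307.3 ng/hr ÷ 11675.68 ng/mL = 14.84345 mL/hr
Volume infused so far = 14.84345 mL/hr × 0.4 hr = 5.937379 mL
Volume remaining = 74 − 5.937379 = 68.06262 mL
New rate:
Dose = 8.3 ng/kg/min × 108.1818 kg = 897.9091 ng/min
897.9091 ng/min × 60 min/hr = 53874.55 ng/hr
Rate = 53874.55 ng/hr ÷ 11675.68 ng/mL = 4.614255 mL/hr
Time remaining = 68.06262 mL ÷ 4.614255 mL/hr = 14.75051 hr

14.8 hours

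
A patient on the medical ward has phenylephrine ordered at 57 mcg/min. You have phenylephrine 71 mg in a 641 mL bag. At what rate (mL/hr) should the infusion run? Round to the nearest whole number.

57 mcg/min × 60 min/hr = 3420 mcg/hr
Concentration = 71 mg ÷ 641 mL = 0.1107644 mg/mL = 110.7644 mcg/mL
Rate = 3420 mcg/hr ÷ 110.7644 mcg/mL = 30.87634 mL/hr

31 mL/hr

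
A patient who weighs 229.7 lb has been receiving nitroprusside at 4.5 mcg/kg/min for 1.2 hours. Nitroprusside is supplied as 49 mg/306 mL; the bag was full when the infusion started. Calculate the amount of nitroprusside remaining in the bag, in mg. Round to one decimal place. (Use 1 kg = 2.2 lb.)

Weight = 229.7 lb ÷ 2.2 lb/kg = 104.4091 kg
Dose = 4.5 mcg/kg/min × 104.4091 kg = 469.8409 mcg/min
469.8409 mcg/min × 60 min/hr = 28190.45 mcg/hr
Concentration = 49 mg ÷ 306 mL = 0.1601307 mg/mL = 160.1307 mcg/mL
Rate = 28190.45 mcg/hr ÷ 160.1307 mcg/mL = 176.0465 mL/hr
Volume infused = 176.0465 mL/hr × 1.2 hr = 211.2558 mL
Volume remaining = 306 − 211.2558 = 94.74419 mL
Drug remaining = 94.74419 mL × 160.1307 mcg/mL = 15171.45 mcg = 15.17145 mg

15.2 mg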